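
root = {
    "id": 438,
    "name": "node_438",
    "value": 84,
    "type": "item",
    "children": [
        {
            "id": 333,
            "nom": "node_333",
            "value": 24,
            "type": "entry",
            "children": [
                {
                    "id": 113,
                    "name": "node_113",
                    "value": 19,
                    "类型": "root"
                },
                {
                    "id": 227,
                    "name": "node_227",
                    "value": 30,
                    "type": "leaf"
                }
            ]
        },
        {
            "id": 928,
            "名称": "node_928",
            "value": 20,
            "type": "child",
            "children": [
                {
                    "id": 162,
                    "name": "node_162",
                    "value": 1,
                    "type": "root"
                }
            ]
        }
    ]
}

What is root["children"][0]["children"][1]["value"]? 30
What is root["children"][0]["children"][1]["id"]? 227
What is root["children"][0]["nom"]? "node_333"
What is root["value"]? 84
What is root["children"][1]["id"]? 928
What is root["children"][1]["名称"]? "node_928"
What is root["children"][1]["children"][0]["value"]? 1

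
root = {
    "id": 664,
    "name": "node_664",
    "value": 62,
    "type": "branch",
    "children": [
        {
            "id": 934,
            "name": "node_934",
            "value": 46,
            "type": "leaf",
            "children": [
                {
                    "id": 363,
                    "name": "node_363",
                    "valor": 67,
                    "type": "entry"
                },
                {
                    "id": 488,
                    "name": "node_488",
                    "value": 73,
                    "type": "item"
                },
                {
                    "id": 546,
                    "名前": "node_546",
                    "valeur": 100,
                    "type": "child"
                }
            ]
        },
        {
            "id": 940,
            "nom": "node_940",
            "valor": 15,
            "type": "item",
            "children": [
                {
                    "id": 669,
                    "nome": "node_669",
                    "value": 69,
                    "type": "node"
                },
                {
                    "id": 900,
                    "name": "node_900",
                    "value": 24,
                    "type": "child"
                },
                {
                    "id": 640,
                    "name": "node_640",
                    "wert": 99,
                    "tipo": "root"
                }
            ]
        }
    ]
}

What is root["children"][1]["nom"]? "node_940"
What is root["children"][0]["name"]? "node_934"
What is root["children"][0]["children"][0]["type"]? "entry"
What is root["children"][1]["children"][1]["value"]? 24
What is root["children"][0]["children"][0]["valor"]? 67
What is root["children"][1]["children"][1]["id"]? 900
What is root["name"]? "node_664"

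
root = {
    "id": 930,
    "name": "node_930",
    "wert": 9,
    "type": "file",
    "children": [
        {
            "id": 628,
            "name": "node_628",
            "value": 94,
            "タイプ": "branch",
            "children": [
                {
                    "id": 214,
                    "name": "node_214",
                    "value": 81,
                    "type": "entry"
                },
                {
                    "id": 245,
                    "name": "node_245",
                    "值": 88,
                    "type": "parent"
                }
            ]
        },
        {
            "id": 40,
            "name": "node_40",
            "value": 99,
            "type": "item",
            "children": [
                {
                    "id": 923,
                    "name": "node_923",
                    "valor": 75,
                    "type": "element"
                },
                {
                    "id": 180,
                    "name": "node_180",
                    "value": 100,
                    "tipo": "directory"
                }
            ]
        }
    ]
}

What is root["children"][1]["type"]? "item"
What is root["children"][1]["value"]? 99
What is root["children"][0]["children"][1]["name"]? "node_245"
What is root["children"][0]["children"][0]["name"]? "node_214"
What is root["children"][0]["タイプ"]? "branch"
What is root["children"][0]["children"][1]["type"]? "parent"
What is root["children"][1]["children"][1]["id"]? 180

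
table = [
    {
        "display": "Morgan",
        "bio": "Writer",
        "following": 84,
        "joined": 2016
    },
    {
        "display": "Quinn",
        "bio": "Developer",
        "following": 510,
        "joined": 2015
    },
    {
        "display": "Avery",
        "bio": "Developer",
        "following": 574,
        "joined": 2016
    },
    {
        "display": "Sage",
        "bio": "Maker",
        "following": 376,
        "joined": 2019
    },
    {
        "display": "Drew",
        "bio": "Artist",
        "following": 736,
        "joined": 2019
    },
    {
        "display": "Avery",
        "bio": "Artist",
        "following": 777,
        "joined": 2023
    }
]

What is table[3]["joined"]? 2019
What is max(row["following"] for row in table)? 777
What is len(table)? 6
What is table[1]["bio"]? "Developer"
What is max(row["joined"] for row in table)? 2023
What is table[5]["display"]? "Avery"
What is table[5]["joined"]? 2023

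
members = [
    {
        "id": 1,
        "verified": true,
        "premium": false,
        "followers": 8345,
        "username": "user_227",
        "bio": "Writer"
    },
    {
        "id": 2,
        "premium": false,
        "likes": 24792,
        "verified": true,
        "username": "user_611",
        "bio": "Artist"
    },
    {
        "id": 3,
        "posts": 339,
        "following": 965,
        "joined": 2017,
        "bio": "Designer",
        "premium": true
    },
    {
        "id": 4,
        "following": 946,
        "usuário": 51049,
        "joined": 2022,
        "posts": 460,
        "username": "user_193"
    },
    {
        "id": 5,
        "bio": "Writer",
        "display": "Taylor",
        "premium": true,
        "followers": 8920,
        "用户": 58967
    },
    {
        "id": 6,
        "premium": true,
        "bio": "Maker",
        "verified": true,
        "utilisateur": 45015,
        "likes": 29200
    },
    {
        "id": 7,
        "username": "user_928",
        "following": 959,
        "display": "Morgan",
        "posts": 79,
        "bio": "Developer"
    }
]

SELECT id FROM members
[1, 2, 3, 4, 5, 6, 7]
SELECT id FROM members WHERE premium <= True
[1, 2, 3, 5, 6]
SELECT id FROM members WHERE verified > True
[]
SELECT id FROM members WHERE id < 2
[1]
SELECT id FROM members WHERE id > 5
[6, 7]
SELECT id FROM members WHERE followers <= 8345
[1]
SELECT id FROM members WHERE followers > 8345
[5]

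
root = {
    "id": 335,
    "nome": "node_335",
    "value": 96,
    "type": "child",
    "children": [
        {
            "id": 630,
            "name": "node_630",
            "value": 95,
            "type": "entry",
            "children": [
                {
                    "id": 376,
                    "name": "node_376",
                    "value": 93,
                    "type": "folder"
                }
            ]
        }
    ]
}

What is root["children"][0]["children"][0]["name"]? "node_376"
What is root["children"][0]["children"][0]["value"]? 93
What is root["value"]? 96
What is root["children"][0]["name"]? "node_630"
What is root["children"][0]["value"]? 95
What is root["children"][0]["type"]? "entry"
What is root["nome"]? "node_335"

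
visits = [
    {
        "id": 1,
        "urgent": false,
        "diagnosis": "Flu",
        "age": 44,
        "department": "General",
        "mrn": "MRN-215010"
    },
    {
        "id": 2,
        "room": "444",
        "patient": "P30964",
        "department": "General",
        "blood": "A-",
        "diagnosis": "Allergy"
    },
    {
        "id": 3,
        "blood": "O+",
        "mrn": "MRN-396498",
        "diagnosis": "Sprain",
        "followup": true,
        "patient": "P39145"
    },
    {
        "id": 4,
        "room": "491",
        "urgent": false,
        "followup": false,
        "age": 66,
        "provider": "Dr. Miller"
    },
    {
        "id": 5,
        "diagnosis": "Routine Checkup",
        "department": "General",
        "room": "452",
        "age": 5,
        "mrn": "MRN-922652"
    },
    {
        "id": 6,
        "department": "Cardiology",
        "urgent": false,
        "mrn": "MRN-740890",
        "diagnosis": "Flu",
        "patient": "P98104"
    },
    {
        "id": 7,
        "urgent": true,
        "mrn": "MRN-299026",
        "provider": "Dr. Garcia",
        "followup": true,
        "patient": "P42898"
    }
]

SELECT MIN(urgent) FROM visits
False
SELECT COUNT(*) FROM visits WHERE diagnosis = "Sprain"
1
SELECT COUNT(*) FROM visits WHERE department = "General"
3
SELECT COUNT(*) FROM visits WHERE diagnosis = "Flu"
2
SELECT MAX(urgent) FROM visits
True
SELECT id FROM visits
[1, 2, 3, 4, 5, 6, 7]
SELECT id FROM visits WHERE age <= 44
[1, 5]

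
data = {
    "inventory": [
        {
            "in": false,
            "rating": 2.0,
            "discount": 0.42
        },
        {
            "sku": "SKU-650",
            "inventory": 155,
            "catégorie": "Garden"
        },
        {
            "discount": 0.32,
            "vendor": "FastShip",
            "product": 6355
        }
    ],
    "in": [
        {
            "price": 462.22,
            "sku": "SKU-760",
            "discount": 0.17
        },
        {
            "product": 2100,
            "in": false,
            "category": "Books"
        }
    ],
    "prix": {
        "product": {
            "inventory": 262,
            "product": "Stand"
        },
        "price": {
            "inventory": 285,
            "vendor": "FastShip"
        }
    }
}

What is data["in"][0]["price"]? 462.22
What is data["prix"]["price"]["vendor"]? "FastShip"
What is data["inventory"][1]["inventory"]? 155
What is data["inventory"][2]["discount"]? 0.32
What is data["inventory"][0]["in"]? False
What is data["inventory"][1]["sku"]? "SKU-650"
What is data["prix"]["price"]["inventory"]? 285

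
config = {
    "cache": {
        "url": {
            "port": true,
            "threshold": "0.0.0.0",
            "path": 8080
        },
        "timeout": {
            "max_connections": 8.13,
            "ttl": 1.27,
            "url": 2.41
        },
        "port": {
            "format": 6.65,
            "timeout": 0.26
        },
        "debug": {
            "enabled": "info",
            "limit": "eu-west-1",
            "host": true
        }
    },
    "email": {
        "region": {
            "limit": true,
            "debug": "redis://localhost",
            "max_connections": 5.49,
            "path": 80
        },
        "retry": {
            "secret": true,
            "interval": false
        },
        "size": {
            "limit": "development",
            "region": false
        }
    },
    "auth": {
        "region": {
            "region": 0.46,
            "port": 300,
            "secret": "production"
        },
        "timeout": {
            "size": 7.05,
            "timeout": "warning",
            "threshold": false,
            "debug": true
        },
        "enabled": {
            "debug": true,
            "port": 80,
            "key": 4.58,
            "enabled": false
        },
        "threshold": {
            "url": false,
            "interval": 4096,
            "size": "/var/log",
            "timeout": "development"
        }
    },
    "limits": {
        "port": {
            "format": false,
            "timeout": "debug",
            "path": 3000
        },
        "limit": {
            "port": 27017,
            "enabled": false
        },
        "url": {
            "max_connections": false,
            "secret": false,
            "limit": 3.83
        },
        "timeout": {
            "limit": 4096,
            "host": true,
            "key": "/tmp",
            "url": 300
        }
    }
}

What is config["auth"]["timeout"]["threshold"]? False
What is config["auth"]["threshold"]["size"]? "/var/log"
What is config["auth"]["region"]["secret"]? "production"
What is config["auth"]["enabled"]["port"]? 80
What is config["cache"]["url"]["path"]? 8080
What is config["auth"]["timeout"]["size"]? 7.05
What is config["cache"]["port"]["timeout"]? 0.26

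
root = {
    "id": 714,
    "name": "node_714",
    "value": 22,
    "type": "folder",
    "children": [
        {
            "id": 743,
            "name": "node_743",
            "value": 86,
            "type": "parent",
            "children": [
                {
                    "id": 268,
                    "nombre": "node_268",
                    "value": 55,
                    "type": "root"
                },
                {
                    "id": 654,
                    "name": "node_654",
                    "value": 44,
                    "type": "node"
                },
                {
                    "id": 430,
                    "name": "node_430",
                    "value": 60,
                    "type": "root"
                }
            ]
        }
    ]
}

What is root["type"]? "folder"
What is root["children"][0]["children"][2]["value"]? 60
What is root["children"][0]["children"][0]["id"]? 268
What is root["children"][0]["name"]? "node_743"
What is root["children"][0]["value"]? 86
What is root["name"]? "node_714"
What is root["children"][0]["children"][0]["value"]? 55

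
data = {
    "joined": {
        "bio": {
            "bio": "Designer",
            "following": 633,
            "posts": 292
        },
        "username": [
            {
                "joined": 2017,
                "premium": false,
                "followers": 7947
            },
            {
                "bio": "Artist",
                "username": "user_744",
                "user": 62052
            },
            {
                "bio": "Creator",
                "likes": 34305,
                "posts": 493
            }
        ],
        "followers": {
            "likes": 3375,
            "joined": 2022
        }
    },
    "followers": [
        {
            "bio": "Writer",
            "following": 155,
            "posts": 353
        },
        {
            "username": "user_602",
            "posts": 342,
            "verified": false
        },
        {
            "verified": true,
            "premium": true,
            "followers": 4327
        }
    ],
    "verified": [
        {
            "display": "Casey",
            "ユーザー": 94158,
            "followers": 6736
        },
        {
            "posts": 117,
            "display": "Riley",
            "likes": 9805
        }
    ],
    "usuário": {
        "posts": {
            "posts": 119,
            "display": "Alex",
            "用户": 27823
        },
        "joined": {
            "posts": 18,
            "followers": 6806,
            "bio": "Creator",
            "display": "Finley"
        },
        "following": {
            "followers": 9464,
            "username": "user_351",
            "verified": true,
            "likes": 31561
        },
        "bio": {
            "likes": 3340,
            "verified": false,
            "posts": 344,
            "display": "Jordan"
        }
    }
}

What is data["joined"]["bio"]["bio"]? "Designer"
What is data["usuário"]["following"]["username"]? "user_351"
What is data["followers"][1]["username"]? "user_602"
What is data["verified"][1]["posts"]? 117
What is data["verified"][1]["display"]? "Riley"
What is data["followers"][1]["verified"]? False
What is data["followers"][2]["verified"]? True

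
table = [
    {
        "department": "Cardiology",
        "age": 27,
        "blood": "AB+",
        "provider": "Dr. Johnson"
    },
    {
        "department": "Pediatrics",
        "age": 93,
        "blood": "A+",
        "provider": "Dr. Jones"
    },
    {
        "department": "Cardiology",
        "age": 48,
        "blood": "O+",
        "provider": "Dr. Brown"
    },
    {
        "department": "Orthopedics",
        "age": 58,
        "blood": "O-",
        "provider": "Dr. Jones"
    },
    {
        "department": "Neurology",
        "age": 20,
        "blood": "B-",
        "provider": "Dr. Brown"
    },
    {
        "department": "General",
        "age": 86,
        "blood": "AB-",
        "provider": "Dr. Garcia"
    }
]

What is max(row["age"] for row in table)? 93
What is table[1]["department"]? "Pediatrics"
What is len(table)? 6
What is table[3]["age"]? 58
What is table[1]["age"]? 93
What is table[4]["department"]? "Neurology"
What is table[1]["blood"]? "A+"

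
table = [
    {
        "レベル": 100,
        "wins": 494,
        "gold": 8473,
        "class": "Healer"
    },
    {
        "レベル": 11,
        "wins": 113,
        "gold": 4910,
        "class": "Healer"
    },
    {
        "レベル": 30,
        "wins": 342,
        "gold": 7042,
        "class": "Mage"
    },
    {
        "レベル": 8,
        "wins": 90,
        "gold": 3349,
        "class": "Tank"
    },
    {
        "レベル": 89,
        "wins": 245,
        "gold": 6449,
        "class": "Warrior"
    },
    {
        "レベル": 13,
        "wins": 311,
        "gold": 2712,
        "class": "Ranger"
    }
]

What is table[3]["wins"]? 90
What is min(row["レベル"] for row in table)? 8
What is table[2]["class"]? "Mage"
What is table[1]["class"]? "Healer"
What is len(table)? 6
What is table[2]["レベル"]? 30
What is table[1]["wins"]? 113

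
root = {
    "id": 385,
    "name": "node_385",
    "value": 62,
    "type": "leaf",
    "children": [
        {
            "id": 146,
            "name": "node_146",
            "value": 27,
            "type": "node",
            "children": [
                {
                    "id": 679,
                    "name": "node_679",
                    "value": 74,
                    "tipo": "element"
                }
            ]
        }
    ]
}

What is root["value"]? 62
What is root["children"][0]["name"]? "node_146"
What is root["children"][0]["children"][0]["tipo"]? "element"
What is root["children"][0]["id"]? 146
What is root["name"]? "node_385"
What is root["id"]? 385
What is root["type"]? "leaf"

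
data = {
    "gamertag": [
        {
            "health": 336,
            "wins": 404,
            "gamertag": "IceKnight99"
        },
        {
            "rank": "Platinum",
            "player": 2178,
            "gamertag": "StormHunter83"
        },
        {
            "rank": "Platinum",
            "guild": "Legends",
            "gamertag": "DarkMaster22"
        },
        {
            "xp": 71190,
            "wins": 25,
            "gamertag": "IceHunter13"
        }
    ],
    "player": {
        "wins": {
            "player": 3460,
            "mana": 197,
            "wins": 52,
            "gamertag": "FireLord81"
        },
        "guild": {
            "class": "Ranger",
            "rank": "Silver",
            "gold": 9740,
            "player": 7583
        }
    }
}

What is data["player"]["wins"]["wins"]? 52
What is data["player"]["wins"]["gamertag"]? "FireLord81"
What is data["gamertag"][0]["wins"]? 404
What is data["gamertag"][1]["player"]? 2178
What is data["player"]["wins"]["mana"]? 197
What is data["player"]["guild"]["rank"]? "Silver"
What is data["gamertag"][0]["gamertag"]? "IceKnight99"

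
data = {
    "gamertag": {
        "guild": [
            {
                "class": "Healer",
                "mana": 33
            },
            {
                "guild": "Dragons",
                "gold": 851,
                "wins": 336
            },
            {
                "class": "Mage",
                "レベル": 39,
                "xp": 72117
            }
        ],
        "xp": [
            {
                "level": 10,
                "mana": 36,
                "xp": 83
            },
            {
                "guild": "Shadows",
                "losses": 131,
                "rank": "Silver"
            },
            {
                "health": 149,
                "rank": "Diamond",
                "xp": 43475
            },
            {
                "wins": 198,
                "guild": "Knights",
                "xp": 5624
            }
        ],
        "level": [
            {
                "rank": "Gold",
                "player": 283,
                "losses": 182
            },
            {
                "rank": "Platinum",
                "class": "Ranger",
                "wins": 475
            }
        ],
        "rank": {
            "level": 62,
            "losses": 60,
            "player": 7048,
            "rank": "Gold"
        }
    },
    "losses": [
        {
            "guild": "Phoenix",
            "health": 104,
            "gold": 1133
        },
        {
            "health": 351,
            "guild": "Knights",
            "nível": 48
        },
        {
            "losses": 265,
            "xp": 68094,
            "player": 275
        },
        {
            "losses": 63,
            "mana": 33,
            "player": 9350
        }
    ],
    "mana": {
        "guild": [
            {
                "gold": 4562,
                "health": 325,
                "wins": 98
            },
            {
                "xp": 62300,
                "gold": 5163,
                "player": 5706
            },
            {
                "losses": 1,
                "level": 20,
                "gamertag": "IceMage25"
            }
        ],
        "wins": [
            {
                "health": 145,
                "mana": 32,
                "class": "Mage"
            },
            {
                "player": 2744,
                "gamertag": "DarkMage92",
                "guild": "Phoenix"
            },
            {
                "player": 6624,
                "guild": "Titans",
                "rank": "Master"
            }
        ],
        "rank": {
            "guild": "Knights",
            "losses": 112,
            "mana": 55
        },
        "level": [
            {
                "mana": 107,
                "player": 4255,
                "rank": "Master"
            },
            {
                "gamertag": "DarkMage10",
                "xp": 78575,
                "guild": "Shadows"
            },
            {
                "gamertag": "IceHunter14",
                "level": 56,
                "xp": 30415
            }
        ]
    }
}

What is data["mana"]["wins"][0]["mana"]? 32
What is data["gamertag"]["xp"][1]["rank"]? "Silver"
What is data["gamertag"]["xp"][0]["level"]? 10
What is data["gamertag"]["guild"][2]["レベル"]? 39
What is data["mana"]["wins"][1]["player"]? 2744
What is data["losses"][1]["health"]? 351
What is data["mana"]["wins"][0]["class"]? "Mage"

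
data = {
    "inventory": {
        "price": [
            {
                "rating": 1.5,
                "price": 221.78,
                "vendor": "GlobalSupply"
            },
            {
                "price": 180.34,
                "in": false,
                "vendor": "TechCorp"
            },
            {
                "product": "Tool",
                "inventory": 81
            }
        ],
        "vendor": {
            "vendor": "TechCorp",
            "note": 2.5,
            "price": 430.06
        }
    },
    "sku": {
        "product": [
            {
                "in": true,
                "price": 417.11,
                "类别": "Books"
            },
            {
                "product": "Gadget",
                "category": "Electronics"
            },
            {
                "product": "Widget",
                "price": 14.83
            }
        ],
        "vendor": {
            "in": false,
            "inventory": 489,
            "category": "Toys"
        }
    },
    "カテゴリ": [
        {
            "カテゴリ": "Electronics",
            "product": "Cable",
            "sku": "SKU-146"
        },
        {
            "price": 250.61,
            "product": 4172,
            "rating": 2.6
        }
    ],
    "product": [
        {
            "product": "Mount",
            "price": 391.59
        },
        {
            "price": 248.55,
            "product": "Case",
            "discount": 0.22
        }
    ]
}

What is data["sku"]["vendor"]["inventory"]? 489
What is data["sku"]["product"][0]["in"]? True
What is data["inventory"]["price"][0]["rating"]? 1.5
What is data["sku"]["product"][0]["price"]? 417.11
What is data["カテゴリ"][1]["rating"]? 2.6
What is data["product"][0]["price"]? 391.59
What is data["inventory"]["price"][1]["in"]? False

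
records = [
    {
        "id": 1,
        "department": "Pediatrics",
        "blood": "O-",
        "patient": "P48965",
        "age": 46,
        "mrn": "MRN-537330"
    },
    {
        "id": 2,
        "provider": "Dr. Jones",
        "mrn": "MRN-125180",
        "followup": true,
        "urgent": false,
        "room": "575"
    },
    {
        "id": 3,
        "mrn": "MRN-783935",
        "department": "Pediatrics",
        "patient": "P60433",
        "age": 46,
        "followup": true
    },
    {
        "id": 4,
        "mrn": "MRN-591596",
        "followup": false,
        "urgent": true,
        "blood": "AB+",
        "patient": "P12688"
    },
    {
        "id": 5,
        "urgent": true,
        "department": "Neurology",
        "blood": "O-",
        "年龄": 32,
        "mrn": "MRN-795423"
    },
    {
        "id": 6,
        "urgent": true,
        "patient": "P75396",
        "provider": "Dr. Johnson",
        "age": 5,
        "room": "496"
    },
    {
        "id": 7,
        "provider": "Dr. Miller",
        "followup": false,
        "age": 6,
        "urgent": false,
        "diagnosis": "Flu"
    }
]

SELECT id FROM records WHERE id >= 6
[6, 7]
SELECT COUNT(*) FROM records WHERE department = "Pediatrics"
2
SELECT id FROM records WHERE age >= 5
[1, 3, 6, 7]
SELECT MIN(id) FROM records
1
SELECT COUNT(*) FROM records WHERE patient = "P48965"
1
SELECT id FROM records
[1, 2, 3, 4, 5, 6, 7]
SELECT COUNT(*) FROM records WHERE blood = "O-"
2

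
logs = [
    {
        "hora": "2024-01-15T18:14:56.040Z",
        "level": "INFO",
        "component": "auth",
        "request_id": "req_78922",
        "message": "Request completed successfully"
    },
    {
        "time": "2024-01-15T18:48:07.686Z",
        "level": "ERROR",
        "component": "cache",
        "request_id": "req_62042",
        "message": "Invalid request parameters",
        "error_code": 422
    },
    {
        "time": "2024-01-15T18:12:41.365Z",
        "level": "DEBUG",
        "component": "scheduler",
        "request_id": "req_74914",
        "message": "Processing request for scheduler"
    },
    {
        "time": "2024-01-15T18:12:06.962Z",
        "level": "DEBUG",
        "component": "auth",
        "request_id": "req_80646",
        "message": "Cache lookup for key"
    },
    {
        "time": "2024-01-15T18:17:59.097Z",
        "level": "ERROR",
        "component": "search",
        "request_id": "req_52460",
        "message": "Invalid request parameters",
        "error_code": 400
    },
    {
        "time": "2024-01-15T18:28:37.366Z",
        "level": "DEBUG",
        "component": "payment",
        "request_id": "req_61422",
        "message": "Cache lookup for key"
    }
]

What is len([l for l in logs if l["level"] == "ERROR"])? 2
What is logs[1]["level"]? "ERROR"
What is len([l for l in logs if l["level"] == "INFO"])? 1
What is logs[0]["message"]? "Request completed successfully"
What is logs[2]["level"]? "DEBUG"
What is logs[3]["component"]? "auth"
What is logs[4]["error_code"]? 400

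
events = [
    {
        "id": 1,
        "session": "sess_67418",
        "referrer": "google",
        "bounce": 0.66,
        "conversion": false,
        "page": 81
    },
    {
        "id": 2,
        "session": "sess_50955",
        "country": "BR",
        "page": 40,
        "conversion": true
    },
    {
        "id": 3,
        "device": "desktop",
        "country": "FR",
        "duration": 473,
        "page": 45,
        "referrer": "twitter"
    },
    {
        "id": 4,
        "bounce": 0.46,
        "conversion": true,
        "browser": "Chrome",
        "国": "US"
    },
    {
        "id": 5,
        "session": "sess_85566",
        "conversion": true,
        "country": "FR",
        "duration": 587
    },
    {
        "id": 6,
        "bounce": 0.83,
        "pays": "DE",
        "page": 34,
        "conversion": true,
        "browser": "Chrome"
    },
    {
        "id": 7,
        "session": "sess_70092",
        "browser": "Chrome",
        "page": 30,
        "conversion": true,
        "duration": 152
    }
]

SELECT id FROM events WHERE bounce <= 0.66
[1, 4]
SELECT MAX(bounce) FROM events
0.83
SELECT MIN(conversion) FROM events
False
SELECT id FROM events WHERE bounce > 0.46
[1, 6]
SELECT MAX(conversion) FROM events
True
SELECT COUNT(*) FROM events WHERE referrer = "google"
1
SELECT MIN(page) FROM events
30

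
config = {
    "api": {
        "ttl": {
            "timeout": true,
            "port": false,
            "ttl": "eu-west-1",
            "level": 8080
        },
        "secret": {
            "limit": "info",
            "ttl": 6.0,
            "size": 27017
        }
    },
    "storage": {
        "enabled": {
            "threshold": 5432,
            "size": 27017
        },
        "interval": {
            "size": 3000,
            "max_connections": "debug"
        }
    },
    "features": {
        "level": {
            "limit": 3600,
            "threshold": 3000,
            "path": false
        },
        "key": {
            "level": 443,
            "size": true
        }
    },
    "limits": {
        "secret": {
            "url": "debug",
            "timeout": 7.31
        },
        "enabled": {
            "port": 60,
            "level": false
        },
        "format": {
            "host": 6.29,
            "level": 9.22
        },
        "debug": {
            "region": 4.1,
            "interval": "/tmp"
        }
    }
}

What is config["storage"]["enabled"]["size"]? 27017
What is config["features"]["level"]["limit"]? 3600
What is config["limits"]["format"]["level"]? 9.22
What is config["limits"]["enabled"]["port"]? 60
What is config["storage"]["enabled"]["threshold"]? 5432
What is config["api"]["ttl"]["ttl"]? "eu-west-1"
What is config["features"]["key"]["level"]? 443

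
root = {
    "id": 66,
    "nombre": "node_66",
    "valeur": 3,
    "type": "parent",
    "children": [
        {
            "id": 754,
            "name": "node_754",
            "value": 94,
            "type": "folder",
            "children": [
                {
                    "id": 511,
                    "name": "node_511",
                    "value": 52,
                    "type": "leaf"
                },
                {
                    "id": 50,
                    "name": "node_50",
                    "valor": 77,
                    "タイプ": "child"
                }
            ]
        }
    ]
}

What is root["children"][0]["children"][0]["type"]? "leaf"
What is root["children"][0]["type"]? "folder"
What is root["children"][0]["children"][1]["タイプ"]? "child"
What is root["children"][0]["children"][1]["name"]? "node_50"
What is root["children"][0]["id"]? 754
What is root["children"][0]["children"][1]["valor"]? 77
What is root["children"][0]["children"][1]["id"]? 50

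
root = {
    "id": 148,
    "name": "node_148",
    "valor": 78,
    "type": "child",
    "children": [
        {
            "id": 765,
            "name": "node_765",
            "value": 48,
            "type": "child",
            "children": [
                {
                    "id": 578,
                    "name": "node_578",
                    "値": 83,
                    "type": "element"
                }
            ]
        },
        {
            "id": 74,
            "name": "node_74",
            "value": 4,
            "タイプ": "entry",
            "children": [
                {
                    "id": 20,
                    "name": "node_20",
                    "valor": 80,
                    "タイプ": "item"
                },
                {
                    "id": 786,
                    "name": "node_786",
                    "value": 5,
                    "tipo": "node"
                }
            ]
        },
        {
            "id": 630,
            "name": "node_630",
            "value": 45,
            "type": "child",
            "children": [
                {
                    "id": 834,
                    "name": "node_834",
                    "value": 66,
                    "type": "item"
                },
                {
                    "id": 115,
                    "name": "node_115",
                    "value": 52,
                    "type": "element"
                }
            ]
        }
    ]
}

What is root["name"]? "node_148"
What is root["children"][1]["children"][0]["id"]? 20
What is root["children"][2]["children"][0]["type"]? "item"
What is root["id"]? 148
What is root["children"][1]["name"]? "node_74"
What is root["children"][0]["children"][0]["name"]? "node_578"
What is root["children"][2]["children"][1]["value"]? 52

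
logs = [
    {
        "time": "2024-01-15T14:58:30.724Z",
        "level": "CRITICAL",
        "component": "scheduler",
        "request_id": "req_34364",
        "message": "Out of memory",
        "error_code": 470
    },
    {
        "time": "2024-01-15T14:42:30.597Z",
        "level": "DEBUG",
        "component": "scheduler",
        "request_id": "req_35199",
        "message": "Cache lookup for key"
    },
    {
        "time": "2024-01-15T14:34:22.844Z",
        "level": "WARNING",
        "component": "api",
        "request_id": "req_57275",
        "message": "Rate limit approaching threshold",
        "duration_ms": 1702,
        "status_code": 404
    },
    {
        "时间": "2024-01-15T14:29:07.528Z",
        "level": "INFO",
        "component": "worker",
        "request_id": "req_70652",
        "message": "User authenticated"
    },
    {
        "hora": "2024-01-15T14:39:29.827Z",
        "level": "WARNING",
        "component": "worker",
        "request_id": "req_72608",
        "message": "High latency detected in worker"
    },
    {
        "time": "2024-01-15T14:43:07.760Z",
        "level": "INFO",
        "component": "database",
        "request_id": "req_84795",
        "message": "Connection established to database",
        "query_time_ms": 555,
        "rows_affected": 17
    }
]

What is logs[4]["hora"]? "2024-01-15T14:39:29.827Z"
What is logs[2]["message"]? "Rate limit approaching threshold"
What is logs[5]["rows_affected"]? 17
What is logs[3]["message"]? "User authenticated"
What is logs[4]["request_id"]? "req_72608"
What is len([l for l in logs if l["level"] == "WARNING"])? 2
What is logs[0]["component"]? "scheduler"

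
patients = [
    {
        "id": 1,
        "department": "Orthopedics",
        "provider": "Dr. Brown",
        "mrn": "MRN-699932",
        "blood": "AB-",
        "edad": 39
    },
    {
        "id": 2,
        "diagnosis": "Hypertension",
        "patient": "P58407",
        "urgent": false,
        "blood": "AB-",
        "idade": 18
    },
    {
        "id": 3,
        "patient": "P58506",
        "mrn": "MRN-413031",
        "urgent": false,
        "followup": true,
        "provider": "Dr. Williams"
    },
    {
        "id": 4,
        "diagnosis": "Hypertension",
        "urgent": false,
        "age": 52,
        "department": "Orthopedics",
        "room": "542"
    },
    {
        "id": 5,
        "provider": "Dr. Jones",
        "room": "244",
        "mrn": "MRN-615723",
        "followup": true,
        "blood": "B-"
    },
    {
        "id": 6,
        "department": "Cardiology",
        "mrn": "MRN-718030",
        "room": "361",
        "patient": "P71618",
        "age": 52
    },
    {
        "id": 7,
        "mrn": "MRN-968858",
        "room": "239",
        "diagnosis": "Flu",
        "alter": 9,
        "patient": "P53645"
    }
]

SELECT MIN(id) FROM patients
1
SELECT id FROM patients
[1, 2, 3, 4, 5, 6, 7]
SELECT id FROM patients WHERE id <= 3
[1, 2, 3]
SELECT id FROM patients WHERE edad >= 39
[1]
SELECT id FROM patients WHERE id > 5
[6, 7]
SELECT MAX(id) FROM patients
7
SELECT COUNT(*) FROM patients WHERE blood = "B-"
1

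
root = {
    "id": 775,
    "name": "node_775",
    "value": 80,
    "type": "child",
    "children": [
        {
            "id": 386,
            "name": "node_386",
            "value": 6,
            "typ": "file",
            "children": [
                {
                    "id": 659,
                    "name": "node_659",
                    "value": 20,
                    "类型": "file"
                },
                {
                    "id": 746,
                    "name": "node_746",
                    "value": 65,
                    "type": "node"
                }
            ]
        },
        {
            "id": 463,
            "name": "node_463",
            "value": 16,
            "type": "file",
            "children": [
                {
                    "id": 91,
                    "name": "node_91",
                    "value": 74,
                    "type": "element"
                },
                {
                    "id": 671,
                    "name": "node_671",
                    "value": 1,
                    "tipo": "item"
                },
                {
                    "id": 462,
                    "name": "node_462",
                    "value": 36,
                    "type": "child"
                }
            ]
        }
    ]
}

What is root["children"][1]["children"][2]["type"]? "child"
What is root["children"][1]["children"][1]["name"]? "node_671"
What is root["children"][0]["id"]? 386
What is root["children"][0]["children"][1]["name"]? "node_746"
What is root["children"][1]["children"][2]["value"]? 36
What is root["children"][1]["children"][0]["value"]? 74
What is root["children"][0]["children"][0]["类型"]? "file"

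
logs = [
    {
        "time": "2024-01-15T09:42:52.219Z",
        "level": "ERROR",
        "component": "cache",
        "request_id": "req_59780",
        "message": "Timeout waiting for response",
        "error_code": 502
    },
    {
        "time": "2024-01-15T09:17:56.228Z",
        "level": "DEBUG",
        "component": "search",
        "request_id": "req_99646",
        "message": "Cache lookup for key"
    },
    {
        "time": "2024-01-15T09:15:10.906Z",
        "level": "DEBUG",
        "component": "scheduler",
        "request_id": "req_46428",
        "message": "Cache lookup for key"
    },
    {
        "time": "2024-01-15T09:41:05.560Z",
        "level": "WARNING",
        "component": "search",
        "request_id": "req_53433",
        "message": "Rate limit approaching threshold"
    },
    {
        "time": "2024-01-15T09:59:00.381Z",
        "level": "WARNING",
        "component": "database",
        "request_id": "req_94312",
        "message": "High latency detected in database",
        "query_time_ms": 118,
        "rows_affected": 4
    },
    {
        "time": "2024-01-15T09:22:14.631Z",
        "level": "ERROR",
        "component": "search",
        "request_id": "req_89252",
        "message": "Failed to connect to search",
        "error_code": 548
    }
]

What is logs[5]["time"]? "2024-01-15T09:22:14.631Z"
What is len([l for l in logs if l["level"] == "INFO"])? 0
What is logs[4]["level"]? "WARNING"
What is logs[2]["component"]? "scheduler"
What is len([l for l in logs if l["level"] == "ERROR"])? 2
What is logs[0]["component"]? "cache"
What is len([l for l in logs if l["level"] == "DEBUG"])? 2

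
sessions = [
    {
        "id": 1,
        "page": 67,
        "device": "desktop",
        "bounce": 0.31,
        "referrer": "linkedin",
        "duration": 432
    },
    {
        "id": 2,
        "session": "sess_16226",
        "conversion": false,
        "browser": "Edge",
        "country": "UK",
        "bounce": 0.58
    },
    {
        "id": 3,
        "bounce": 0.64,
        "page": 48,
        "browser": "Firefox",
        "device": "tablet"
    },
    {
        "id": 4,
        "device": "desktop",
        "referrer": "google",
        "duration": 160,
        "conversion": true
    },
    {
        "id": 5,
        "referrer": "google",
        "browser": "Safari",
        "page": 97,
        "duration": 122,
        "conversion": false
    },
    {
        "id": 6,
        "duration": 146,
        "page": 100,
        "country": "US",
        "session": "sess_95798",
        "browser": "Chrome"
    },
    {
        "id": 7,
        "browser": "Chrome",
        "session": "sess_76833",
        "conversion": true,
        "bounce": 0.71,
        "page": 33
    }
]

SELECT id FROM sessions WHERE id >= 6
[6, 7]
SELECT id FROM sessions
[1, 2, 3, 4, 5, 6, 7]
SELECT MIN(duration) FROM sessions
122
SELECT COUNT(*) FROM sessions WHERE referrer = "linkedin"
1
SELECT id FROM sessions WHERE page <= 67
[1, 3, 7]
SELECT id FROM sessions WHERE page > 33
[1, 3, 5, 6]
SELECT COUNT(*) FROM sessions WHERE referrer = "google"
2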